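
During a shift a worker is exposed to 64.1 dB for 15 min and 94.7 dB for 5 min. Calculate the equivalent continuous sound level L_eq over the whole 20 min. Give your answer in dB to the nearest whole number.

The energy average is taken in the linear domain: L_eq = 10·log₁₀[(Σ tᵢ·10^(Lᵢ/10))/T], T = 20 min.
Σ tᵢ·10^(Lᵢ/10) = 15·10^(64.1/10) + 5·10^(94.7/10) = 1.479e+10.
L_eq = 10·log₁₀(1.479e+10/20) = 88.69 dB.

89 dB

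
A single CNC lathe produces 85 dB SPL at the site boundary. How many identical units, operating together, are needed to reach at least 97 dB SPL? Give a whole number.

16

N identical sources give L₁ + 10·log₁₀ N, so require 10·log₁₀ N ≥ 97 − 85 = 12.0 dB.
N ≥ 10^(12.0/10) = 15.849, so N = 16.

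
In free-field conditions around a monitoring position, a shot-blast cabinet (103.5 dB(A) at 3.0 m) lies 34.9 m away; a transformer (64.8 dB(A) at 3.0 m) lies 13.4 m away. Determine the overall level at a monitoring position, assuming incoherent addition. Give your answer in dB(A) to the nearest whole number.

Propagate each source to the receiver with L = L_ref − 20·log₁₀(r/r_ref), then add intensities.
shot-blast cabinet: 103.5 − 20·log₁₀(34.9/3.0) = 103.5 − 21.31 = 82.19 dB(A).
transformer: 64.8 − 20·log₁₀(13.4/3.0) = 64.8 − 13.00 = 51.80 dB(A).
Σ 10^(L/10) = 1.656e+08 → L_total = 10·log₁₀(1.656e+08) = 82.19 dB(A).

82 dB(A)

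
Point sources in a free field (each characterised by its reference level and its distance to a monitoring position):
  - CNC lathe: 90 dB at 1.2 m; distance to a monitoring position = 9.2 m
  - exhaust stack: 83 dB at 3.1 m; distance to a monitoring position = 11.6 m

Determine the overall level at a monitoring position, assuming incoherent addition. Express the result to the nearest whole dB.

First find each source's level at the receiver (point-source: −20·log₁₀(r/r_ref)), then combine on an intensity basis.
CNC lathe: 90 − 20·log₁₀(9.2/1.2) = 90 − 17.69 = 72.31 dB.
exhaust stack: 83 − 20·log₁₀(11.6/3.1) = 83 − 11.46 = 71.54 dB.
Σ 10^(L/10) = 3.126e+07 → L_total = 10·log₁₀(3.126e+07) = 74.95 dB.

75 dB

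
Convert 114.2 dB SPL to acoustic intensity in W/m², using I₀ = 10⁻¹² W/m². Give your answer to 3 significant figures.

I = I₀·10^(L/10) = 10⁻¹² × 10^(114.2/10) = 10^(-0.580).

0.263 W/m²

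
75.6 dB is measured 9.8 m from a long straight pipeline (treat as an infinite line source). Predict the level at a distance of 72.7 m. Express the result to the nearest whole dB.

Cylindrical spreading from a line source gives a 10·log₁₀(r₂/r₁) drop.
L₂ = 75.6 − 10·log₁₀(72.7/9.8) = 75.6 − 8.703 = 66.90 dB.

67 dB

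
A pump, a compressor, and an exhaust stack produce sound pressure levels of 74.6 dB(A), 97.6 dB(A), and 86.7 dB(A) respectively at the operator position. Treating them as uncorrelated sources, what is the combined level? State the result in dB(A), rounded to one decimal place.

Incoherent sources combine by intensity addition: L_total = 10·log₁₀(Σ 10^(L_i/10)).
Σ 10^(L/10) = 10^(74.6/10) + 10^(97.6/10) + 10^(86.7/10) = 6.251e+09.
L_total = 10·log₁₀(6.251e+09) = 97.96 dB(A).

98.0 dB(A)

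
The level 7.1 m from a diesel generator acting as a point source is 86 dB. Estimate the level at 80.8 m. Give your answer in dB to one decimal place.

64.9 dB

For a point source, L₂ = L₁ − 20·log₁₀(r₂/r₁).
L₂ = 86 − 20·log₁₀(80.8/7.1) = 86 − 21.123 = 64.88 dB.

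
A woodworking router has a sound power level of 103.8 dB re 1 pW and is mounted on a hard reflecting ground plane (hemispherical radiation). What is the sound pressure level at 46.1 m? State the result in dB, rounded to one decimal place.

Free-field hemispherical radiation: L_p = L_w − 10·log₁₀(2π·r²), r = 46.1 m.
2π·r² = 1.335e+04 m², 10·log₁₀ of that is 41.256 dB.
L_p = 103.8 − 41.256 = 62.54 dB.

62.5 dB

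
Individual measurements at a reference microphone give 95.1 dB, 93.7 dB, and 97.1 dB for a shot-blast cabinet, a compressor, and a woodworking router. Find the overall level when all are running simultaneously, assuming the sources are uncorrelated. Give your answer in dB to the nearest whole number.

100 dB

For uncorrelated sources the intensities add, so convert each level to linear form, sum, and take 10·log₁₀ of the total.
Σ 10^(L/10) = 10^(95.1/10) + 10^(93.7/10) + 10^(97.1/10) = 1.071e+10.
L_total = 10·log₁₀(1.071e+10) = 100.30 dB.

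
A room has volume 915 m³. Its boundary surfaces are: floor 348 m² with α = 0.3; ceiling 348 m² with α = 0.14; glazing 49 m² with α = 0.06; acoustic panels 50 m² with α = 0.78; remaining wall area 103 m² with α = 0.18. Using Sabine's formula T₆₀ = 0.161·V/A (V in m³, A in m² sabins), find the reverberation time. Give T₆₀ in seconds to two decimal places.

0.69 s

Summing Sᵢαᵢ: 348·0.3 + 348·0.14 + 49·0.06 + 50·0.78 + 103·0.18 = 213.60 m².
T₆₀ = 0.161·V/A = 0.161·915/213.60 = 0.690 s.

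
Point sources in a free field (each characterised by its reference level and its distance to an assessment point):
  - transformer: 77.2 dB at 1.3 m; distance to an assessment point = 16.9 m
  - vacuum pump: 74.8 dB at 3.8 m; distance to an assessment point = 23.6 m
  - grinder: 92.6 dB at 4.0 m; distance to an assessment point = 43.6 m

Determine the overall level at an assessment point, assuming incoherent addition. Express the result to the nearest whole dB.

First find each source's level at the receiver (point-source: −20·log₁₀(r/r_ref)), then combine on an intensity basis.
transformer: 77.2 − 20·log₁₀(16.9/1.3) = 77.2 − 22.28 = 54.92 dB.
vacuum pump: 74.8 − 20·log₁₀(23.6/3.8) = 74.8 − 15.86 = 58.94 dB.
grinder: 92.6 − 20·log₁₀(43.6/4.0) = 92.6 − 20.75 = 71.85 dB.
Σ 10^(L/10) = 1.641e+07 → L_total = 10·log₁₀(1.641e+07) = 72.15 dB.

72 dB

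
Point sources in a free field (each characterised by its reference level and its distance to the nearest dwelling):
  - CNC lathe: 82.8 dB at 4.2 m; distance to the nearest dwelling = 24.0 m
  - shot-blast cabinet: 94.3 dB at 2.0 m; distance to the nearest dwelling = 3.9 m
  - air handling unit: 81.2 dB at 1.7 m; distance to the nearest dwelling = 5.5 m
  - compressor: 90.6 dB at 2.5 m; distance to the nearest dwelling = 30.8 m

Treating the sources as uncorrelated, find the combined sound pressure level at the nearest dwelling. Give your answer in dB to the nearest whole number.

Propagate each source to the receiver with L = L_ref − 20·log₁₀(r/r_ref), then add intensities.
CNC lathe: 82.8 − 20·log₁₀(24.0/4.2) = 82.8 − 15.14 = 67.66 dB.
shot-blast cabinet: 94.3 − 20·log₁₀(3.9/2.0) = 94.3 − 5.80 = 88.50 dB.
air handling unit: 81.2 − 20·log₁₀(5.5/1.7) = 81.2 − 10.20 = 71.00 dB.
compressor: 90.6 − 20·log₁₀(30.8/2.5) = 90.6 − 21.81 = 68.79 dB.
Σ 10^(L/10) = 7.338e+08 → L_total = 10·log₁₀(7.338e+08) = 88.66 dB.

89 dB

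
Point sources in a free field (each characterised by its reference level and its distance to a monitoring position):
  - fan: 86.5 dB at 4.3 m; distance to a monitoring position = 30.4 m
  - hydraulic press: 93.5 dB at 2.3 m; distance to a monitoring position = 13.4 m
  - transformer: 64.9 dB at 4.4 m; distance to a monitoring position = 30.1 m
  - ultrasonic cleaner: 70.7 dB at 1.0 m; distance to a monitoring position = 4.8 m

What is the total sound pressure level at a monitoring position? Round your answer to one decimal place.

First find each source's level at the receiver (point-source: −20·log₁₀(r/r_ref)), then combine on an intensity basis.
fan: 86.5 − 20·log₁₀(30.4/4.3) = 86.5 − 16.99 = 69.51 dB.
hydraulic press: 93.5 − 20·log₁₀(13.4/2.3) = 93.5 − 15.31 = 78.19 dB.
transformer: 64.9 − 20·log₁₀(30.1/4.4) = 64.9 − 16.70 = 48.20 dB.
ultrasonic cleaner: 70.7 − 20·log₁₀(4.8/1.0) = 70.7 − 13.62 = 57.08 dB.
Σ 10^(L/10) = 7.547e+07 → L_total = 10·log₁₀(7.547e+07) = 78.78 dB.

78.8 dB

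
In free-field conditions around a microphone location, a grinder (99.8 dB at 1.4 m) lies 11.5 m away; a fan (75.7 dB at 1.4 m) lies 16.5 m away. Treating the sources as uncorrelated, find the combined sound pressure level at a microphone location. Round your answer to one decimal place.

Propagate each source to the receiver with L = L_ref − 20·log₁₀(r/r_ref), then add intensities.
grinder: 99.8 − 20·log₁₀(11.5/1.4) = 99.8 − 18.29 = 81.51 dB.
fan: 75.7 − 20·log₁₀(16.5/1.4) = 75.7 − 21.43 = 54.27 dB.
Σ 10^(L/10) = 1.418e+08 → L_total = 10·log₁₀(1.418e+08) = 81.52 dB.

81.5 dB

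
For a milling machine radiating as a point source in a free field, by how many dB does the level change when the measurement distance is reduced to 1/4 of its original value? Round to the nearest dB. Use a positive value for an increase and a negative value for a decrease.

Point-source spreading: ΔL = −20·log₁₀(r₂/r₁).
ΔL = −20·log₁₀(0.25) = +12.04 dB.

+12 dB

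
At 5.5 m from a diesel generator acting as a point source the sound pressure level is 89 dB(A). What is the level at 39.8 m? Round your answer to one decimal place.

71.8 dB(A)

Point-source attenuation: ΔL = 20·log₁₀(r₂/r₁) = 20·log₁₀(39.8/5.5) = 17.190 dB.
L₂ = 89 − 20·log₁₀(39.8/5.5) = 89 − 17.190 = 71.81 dB(A).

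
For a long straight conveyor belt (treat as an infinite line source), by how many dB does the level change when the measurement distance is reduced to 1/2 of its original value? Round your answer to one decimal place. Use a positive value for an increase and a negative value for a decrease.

+3.0 dB

A line source loses 3 dB per doubling of distance; generally ΔL = −10·log₁₀(r₂/r₁).
ΔL = −10·log₁₀(0.5) = +3.01 dB.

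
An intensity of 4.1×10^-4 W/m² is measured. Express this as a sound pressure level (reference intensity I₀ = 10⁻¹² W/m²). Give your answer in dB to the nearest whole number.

I/I₀ = 4.1×10^-4/10⁻¹² = 4.1×10^8, and L = 10·log₁₀(I/I₀).
L = 10·(0.6128 + 8) = 86.13 dB.

86 dB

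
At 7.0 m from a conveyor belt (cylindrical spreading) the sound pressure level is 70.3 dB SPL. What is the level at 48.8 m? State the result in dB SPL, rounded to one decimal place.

Cylindrical spreading from a line source gives a 10·log₁₀(r₂/r₁) drop.
L₂ = 70.3 − 10·log₁₀(48.8/7.0) = 70.3 − 8.433 = 61.87 dB SPL.

61.9 dB SPL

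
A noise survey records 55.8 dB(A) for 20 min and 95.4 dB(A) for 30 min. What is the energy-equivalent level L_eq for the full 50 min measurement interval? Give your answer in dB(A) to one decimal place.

L_eq = 10·log₁₀[(1/T)·Σ tᵢ·10^(Lᵢ/10)] with T = 50 min.
Σ tᵢ·10^(Lᵢ/10) = 20·10^(55.8/10) + 30·10^(95.4/10) = 1.040e+11.
L_eq = 10·log₁₀(1.040e+11/50) = 93.18 dB(A).

93.2 dB(A)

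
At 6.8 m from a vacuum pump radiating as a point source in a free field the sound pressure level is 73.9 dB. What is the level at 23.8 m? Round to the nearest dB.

63 dB

For a point source, L₂ = L₁ − 20·log₁₀(r₂/r₁).
L₂ = 73.9 − 20·log₁₀(23.8/6.8) = 73.9 − 10.881 = 63.02 dB.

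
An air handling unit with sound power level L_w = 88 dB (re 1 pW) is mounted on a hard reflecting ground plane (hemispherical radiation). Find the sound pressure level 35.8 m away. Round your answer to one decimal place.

The power spreads over a hemisphere of area 2π·r², so L_p = L_w − 10·log₁₀(2π·r²).
2π·r² = 8053 m², 10·log₁₀ of that is 39.059 dB.
L_p = 88 − 39.059 = 48.94 dB.

48.9 dB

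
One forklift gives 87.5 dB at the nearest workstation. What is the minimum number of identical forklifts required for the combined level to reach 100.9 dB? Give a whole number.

N identical sources give L₁ + 10·log₁₀ N, so require 10·log₁₀ N ≥ 100.9 − 87.5 = 13.4 dB.
N ≥ 10^(13.4/10) = 21.878, so N = 22.

22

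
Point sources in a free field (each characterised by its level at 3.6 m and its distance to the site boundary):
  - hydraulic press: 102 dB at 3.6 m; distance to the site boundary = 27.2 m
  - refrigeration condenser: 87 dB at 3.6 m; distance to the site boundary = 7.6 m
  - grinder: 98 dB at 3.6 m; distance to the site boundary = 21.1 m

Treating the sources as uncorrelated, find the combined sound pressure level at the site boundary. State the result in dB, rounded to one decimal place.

Propagate each source to the receiver with L = L_ref − 20·log₁₀(r/r_ref), then add intensities.
hydraulic press: 102 − 20·log₁₀(27.2/3.6) = 102 − 17.57 = 84.43 dB.
refrigeration condenser: 87 − 20·log₁₀(7.6/3.6) = 87 − 6.49 = 80.51 dB.
grinder: 98 − 20·log₁₀(21.1/3.6) = 98 − 15.36 = 82.64 dB.
Σ 10^(L/10) = 5.738e+08 → L_total = 10·log₁₀(5.738e+08) = 87.59 dB.

87.6 dB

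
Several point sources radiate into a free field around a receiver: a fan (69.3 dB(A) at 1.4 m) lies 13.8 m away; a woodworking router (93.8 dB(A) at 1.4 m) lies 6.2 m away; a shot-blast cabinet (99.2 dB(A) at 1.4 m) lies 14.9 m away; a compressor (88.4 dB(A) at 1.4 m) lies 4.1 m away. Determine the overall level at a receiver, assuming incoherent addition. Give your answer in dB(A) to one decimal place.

84.4 dB(A)

Apply inverse-square spreading to bring every level to the receiver, then sum 10^(L/10).
fan: 69.3 − 20·log₁₀(13.8/1.4) = 69.3 − 19.88 = 49.42 dB(A).
woodworking router: 93.8 − 20·log₁₀(6.2/1.4) = 93.8 − 12.93 = 80.87 dB(A).
shot-blast cabinet: 99.2 − 20·log₁₀(14.9/1.4) = 99.2 − 20.54 = 78.66 dB(A).
compressor: 88.4 − 20·log₁₀(4.1/1.4) = 88.4 − 9.33 = 79.07 dB(A).
Σ 10^(L/10) = 2.765e+08 → L_total = 10·log₁₀(2.765e+08) = 84.42 dB(A).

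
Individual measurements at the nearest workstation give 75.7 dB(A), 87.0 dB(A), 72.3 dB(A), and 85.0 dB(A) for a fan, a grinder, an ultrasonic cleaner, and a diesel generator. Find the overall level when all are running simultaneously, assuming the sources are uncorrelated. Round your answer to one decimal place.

89.4 dB(A)

Incoherent sources combine by intensity addition: L_total = 10·log₁₀(Σ 10^(L_i/10)).
Σ 10^(L/10) = 10^(75.7/10) + 10^(87.0/10) + 10^(72.3/10) + 10^(85.0/10) = 8.716e+08.
L_total = 10·log₁₀(8.716e+08) = 89.40 dB(A).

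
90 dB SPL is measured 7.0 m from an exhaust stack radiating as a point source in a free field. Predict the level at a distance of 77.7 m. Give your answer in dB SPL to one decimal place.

69.1 dB SPL

For a point source, L₂ = L₁ − 20·log₁₀(r₂/r₁).
L₂ = 90 − 20·log₁₀(77.7/7.0) = 90 − 20.906 = 69.09 dB SPL.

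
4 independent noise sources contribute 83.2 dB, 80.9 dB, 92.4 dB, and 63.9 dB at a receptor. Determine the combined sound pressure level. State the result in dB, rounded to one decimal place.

For uncorrelated sources the intensities add, so convert each level to linear form, sum, and take 10·log₁₀ of the total.
Σ 10^(L/10) = 10^(83.2/10) + 10^(80.9/10) + 10^(92.4/10) + 10^(63.9/10) = 2.072e+09.
L_total = 10·log₁₀(2.072e+09) = 93.16 dB.

93.2 dB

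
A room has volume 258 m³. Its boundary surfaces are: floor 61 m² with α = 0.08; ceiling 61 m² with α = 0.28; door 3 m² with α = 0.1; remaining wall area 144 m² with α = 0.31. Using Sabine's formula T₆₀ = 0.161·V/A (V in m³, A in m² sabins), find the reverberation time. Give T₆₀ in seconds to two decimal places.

Total absorption A = 61·0.08 + 61·0.28 + 3·0.1 + 144·0.31 = 66.90 m² sabins.
T₆₀ = 0.161·V/A = 0.161·258/66.90 = 0.621 s.

0.62 s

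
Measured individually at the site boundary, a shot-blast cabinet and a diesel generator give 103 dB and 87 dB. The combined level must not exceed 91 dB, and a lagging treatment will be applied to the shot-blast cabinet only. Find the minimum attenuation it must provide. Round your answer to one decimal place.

14.2 dB

Fixed contribution from the other source: Σ 10^(L/10) = 10^(87/10) = 5.012e+08 (87.00 dB).
The limit corresponds to 10^(91/10) = 1.259e+09; subtracting the fixed part leaves 7.577e+08 for the shot-blast cabinet, i.e. 88.80 dB.
So the shot-blast cabinet must be reduced from 103 to 88.80 dB: IL = 14.20 dB.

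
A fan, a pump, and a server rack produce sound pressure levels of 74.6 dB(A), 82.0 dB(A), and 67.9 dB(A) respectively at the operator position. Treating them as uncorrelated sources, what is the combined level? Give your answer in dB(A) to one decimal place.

Incoherent sources combine by intensity addition: L_total = 10·log₁₀(Σ 10^(L_i/10)).
Σ 10^(L/10) = 10^(74.6/10) + 10^(82.0/10) + 10^(67.9/10) = 1.935e+08.
L_total = 10·log₁₀(1.935e+08) = 82.87 dB(A).

82.9 dB(A)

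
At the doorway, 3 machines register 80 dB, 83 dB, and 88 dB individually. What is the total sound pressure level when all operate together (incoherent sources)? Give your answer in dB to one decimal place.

Incoherent sources combine by intensity addition: L_total = 10·log₁₀(Σ 10^(L_i/10)).
Σ 10^(L/10) = 10^(80/10) + 10^(83/10) + 10^(88/10) = 9.305e+08.
L_total = 10·log₁₀(9.305e+08) = 89.69 dB.

89.7 dB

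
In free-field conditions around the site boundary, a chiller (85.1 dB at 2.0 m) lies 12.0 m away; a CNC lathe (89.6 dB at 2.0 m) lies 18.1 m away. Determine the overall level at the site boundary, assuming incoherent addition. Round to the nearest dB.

73 dB

Apply inverse-square spreading to bring every level to the receiver, then sum 10^(L/10).
chiller: 85.1 − 20·log₁₀(12.0/2.0) = 85.1 − 15.56 = 69.54 dB.
CNC lathe: 89.6 − 20·log₁₀(18.1/2.0) = 89.6 − 19.13 = 70.47 dB.
Σ 10^(L/10) = 2.012e+07 → L_total = 10·log₁₀(2.012e+07) = 73.04 dB.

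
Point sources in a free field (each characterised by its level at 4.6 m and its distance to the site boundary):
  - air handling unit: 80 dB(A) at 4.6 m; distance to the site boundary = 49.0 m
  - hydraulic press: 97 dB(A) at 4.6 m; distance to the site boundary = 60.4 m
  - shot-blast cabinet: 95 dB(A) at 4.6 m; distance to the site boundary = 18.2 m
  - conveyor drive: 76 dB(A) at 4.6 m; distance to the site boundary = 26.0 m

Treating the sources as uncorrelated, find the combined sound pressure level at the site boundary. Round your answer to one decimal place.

Apply inverse-square spreading to bring every level to the receiver, then sum 10^(L/10).
air handling unit: 80 − 20·log₁₀(49.0/4.6) = 80 − 20.55 = 59.45 dB(A).
hydraulic press: 97 − 20·log₁₀(60.4/4.6) = 97 − 22.37 = 74.63 dB(A).
shot-blast cabinet: 95 − 20·log₁₀(18.2/4.6) = 95 − 11.95 = 83.05 dB(A).
conveyor drive: 76 − 20·log₁₀(26.0/4.6) = 76 − 15.04 = 60.96 dB(A).
Σ 10^(L/10) = 2.332e+08 → L_total = 10·log₁₀(2.332e+08) = 83.68 dB(A).

83.7 dB(A)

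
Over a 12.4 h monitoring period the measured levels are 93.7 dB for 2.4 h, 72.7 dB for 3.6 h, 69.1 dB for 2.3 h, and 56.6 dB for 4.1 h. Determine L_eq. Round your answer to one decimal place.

86.6 dB

Weight each interval's intensity by its duration and average over T = 12.4 h:
Σ tᵢ·10^(Lᵢ/10) = 2.4·10^(93.7/10) + 3.6·10^(72.7/10) + 2.3·10^(69.1/10) + 4.1·10^(56.6/10) = 5.714e+09.
L_eq = 10·log₁₀(5.714e+09/12.4) = 86.63 dB.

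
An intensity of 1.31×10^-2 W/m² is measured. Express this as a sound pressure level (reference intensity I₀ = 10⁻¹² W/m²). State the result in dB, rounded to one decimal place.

101.2 dB

Dividing by I₀ shifts the exponent by 12: I/I₀ = 1.31×10^10.
L = 10·(0.1173 + 10) = 101.17 dB.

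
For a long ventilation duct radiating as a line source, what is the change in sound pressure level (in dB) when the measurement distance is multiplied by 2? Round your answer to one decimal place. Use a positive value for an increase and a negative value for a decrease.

-3.0 dB

Line-source spreading: ΔL = −10·log₁₀(r₂/r₁).
ΔL = −10·log₁₀(2) = -3.01 dB.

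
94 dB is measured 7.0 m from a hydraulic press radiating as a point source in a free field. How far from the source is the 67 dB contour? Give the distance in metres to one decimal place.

For a point source L₁ − L₂ = 20·log₁₀(r₂/r₁), so r₂ = r₁·10^((L₁−L₂)/20).
r₂ = 7.0·10^((94−67)/20) = 7.0·10^(27.0/20) = 156.71 m.

156.7 m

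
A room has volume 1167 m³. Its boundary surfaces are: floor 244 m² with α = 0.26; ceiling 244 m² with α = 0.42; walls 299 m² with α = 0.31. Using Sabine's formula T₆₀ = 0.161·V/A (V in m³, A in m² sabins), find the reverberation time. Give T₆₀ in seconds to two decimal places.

Total absorption A = 244·0.26 + 244·0.42 + 299·0.31 = 258.61 m² sabins.
T₆₀ = 0.161 × 1167 / 258.61 = 0.727 s.

0.73 s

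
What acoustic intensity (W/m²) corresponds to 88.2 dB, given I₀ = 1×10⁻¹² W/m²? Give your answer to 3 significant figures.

0.000661 W/m²

I = I₀·10^(L/10) = 10⁻¹² × 10^(88.2/10) = 10^(-3.180).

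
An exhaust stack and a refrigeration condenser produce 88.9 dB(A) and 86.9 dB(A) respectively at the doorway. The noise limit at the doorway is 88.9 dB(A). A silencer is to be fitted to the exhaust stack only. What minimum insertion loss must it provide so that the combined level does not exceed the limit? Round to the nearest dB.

4 dB

Fixed contribution from the other source: Σ 10^(L/10) = 10^(86.9/10) = 4.898e+08 (86.90 dB(A)).
The limit corresponds to 10^(88.9/10) = 7.762e+08; subtracting the fixed part leaves 2.865e+08 for the exhaust stack, i.e. 84.57 dB(A).
So the exhaust stack must be reduced from 88.9 to 84.57 dB(A): IL = 4.33 dB.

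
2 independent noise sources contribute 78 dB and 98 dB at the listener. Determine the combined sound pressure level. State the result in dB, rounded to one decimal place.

98.0 dB

For uncorrelated sources the intensities add, so convert each level to linear form, sum, and take 10·log₁₀ of the total.
Σ 10^(L/10) = 10^(78/10) + 10^(98/10) = 6.373e+09.
L_total = 10·log₁₀(6.373e+09) = 98.04 dB.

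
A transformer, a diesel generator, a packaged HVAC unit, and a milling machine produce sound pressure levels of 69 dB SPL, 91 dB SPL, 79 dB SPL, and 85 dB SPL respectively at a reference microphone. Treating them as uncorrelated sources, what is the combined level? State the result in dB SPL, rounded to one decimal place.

92.2 dB SPL

For uncorrelated sources the intensities add, so convert each level to linear form, sum, and take 10·log₁₀ of the total.
Σ 10^(L/10) = 10^(69/10) + 10^(91/10) + 10^(79/10) + 10^(85/10) = 1.663e+09.
L_total = 10·log₁₀(1.663e+09) = 92.21 dB SPL.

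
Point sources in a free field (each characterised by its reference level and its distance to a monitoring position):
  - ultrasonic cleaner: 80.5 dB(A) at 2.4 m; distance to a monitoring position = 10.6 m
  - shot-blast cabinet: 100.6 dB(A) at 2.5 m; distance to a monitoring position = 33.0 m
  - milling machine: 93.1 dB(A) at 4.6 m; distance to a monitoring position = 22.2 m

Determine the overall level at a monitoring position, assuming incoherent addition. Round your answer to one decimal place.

First find each source's level at the receiver (point-source: −20·log₁₀(r/r_ref)), then combine on an intensity basis.
ultrasonic cleaner: 80.5 − 20·log₁₀(10.6/2.4) = 80.5 − 12.90 = 67.60 dB(A).
shot-blast cabinet: 100.6 − 20·log₁₀(33.0/2.5) = 100.6 − 22.41 = 78.19 dB(A).
milling machine: 93.1 − 20·log₁₀(22.2/4.6) = 93.1 − 13.67 = 79.43 dB(A).
Σ 10^(L/10) = 1.593e+08 → L_total = 10·log₁₀(1.593e+08) = 82.02 dB(A).

82.0 dB(A)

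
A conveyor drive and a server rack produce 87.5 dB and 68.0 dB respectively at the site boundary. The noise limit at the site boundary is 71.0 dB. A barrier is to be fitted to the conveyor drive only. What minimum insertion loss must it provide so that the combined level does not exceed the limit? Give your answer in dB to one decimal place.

19.5 dB

Fixed contribution from the other source: Σ 10^(L/10) = 10^(68.0/10) = 6.310e+06 (68.00 dB).
The limit corresponds to 10^(71.0/10) = 1.259e+07; subtracting the fixed part leaves 6.280e+06 for the conveyor drive, i.e. 67.98 dB.
So the conveyor drive must be reduced from 87.5 to 67.98 dB: IL = 19.52 dB.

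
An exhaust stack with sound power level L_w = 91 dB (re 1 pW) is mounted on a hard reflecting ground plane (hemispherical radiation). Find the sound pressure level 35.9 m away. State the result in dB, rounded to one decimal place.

51.9 dB

Free-field hemispherical radiation: L_p = L_w − 10·log₁₀(2π·r²), r = 35.9 m.
2π·r² = 8098 m², 10·log₁₀ of that is 39.084 dB.
L_p = 91 − 39.084 = 51.92 dB.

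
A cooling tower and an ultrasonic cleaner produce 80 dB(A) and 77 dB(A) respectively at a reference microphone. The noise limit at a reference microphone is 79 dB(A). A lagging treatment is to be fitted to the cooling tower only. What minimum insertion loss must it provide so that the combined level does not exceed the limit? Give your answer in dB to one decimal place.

Fixed contribution from the other source: Σ 10^(L/10) = 10^(77/10) = 5.012e+07 (77.00 dB(A)).
The limit corresponds to 10^(79/10) = 7.943e+07; subtracting the fixed part leaves 2.931e+07 for the cooling tower, i.e. 74.67 dB(A).
So the cooling tower must be reduced from 80 to 74.67 dB(A): IL = 5.33 dB.

5.3 dB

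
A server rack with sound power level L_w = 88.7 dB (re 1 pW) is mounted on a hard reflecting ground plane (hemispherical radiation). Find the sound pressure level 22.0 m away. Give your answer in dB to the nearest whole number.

L_p = L_w − 10·log₁₀(2π·r²) with r = 22.0 m.
2π·r² = 3041 m², 10·log₁₀ of that is 34.830 dB.
L_p = 88.7 − 34.830 = 53.87 dB.

54 dB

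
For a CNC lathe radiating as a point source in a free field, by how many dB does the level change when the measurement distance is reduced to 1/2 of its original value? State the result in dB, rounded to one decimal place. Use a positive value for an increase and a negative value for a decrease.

+6.0 dB

A point source loses 6 dB per doubling of distance; generally ΔL = −20·log₁₀(r₂/r₁).
ΔL = −20·log₁₀(0.5) = +6.02 dB.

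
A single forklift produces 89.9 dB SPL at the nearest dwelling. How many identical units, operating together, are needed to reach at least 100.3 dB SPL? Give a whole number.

The shortfall is 100.3 − 89.9 = 10.4 dB, and N units add 10·log₁₀ N, so need 10·log₁₀ N ≥ 10.4.
N ≥ 10^(10.4/10) = 10.965, so N = 11.

11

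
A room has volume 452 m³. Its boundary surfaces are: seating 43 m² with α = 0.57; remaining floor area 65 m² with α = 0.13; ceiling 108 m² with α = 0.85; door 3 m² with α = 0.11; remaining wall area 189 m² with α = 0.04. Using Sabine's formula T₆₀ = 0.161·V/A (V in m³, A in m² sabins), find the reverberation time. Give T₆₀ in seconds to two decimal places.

0.55 s

Summing Sᵢαᵢ: 43·0.57 + 65·0.13 + 108·0.85 + 3·0.11 + 189·0.04 = 132.65 m².
T₆₀ = 0.161 × 452 / 132.65 = 0.549 s.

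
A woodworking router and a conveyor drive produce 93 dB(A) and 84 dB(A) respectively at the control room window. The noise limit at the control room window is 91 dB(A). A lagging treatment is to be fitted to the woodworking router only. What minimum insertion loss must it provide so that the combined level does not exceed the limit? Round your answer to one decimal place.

Fixed contribution from the other source: Σ 10^(L/10) = 10^(84/10) = 2.512e+08 (84.00 dB(A)).
The limit corresponds to 10^(91/10) = 1.259e+09; subtracting the fixed part leaves 1.008e+09 for the woodworking router, i.e. 90.03 dB(A).
So the woodworking router must be reduced from 93 to 90.03 dB(A): IL = 2.97 dB.

3.0 dB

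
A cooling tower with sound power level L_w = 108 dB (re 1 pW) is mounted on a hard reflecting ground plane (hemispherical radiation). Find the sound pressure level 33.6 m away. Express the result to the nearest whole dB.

The power spreads over a hemisphere of area 2π·r², so L_p = L_w − 10·log₁₀(2π·r²).
2π·r² = 7093 m², 10·log₁₀ of that is 38.509 dB.
L_p = 108 − 38.509 = 69.49 dB.

69 dB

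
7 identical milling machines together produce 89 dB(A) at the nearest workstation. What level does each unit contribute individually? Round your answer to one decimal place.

80.5 dB(A)

7 equal contributions raise the level by 10·log₁₀ 7 = 8.451 dB, so each unit alone gives 89 − 8.451.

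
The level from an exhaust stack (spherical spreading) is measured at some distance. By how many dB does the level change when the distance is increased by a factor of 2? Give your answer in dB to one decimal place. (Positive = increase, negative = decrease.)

-6.0 dB

With spherical spreading the level changes by −20·log₁₀(r₂/r₁).
ΔL = −20·log₁₀(2) = -6.02 dB.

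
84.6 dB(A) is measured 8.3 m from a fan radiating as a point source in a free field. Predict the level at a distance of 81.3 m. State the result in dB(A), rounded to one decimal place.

Point-source attenuation: ΔL = 20·log₁₀(r₂/r₁) = 20·log₁₀(81.3/8.3) = 19.820 dB.
L₂ = 84.6 − 20·log₁₀(81.3/8.3) = 84.6 − 19.820 = 64.78 dB(A).

64.8 dB(A)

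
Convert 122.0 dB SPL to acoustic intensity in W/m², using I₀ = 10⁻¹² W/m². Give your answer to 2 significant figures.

1.6 W/m²

I = I₀·10^(L/10) = 10⁻¹² × 10^(122.0/10) = 10^(0.200).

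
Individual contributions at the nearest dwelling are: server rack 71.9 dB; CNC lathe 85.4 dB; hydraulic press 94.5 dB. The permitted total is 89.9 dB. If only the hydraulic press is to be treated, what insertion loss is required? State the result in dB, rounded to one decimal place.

Fixed contribution from the other sources: Σ 10^(L/10) = 10^(71.9/10) + 10^(85.4/10) = 3.622e+08 (85.59 dB).
The limit corresponds to 10^(89.9/10) = 9.772e+08; subtracting the fixed part leaves 6.150e+08 for the hydraulic press, i.e. 87.89 dB.
So the hydraulic press must be reduced from 94.5 to 87.89 dB: IL = 6.61 dB.

6.6 dB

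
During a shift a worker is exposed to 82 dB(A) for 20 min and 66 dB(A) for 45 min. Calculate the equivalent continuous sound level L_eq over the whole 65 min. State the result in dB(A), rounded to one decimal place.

77.1 dB(A)

The energy average is taken in the linear domain: L_eq = 10·log₁₀[(Σ tᵢ·10^(Lᵢ/10))/T], T = 65 min.
Σ tᵢ·10^(Lᵢ/10) = 20·10^(82/10) + 45·10^(66/10) = 3.349e+09.
L_eq = 10·log₁₀(3.349e+09/65) = 77.12 dB(A).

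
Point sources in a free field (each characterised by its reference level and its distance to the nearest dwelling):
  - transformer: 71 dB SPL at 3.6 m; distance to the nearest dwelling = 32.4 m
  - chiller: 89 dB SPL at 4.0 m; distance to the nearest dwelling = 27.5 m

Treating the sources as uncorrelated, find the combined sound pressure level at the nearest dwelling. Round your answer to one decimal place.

Apply inverse-square spreading to bring every level to the receiver, then sum 10^(L/10).
transformer: 71 − 20·log₁₀(32.4/3.6) = 71 − 19.08 = 51.92 dB SPL.
chiller: 89 − 20·log₁₀(27.5/4.0) = 89 − 16.75 = 72.25 dB SPL.
Σ 10^(L/10) = 1.696e+07 → L_total = 10·log₁₀(1.696e+07) = 72.29 dB SPL.

72.3 dB SPL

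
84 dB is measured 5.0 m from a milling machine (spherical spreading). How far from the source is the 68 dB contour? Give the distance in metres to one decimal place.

The 16.0 dB drop corresponds to a distance ratio of 10^(16.0/20) for a point source.
r₂ = 5.0·10^((84−68)/20) = 5.0·10^(16.0/20) = 31.55 m.

31.5 m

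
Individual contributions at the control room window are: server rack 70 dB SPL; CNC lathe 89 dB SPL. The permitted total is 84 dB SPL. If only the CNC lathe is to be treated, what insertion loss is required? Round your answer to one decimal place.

The untreated sources together contribute 10^(70/10) = 1.000e+07, i.e. 70.00 dB SPL.
To meet 84 dB SPL overall, the treated CNC lathe may contribute at most 10^(84/10) − 1.000e+07 = 2.412e+08, i.e. 83.82 dB SPL.
Required insertion loss = 89 − 83.82 = 5.18 dB.

5.2 dB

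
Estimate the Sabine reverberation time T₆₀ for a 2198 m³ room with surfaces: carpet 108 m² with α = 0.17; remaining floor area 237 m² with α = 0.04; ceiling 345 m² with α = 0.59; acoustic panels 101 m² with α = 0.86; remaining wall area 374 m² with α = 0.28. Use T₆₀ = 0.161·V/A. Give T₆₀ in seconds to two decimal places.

A = Σ Sᵢαᵢ = 108·0.17 + 237·0.04 + 345·0.59 + 101·0.86 + 374·0.28 = 422.97 m².
T₆₀ = 0.161 × 2198 / 422.97 = 0.837 s.

0.84 s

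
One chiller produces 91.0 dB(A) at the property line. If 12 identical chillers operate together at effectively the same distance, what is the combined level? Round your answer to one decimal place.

With 12 equal, uncorrelated contributions the intensity is 12× that of one unit, giving a rise of 10·log₁₀ 12.
L_total = 91.0 + 10·log₁₀(12) = 91.0 + 10.792 = 101.79 dB(A).

101.8 dB(A)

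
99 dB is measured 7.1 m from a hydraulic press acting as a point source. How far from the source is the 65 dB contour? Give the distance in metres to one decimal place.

355.8 m

Point-source spreading drops the level by 20·log₁₀(r₂/r₁); inverting, r₂/r₁ = 10^(ΔL/20).
r₂ = 7.1·10^((99−65)/20) = 7.1·10^(34.0/20) = 355.84 m.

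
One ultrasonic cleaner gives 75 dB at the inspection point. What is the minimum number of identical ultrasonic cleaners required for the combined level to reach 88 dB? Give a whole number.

The shortfall is 88 − 75 = 13.0 dB, and N units add 10·log₁₀ N, so need 10·log₁₀ N ≥ 13.0.
N ≥ 10^(13.0/10) = 19.953, so N = 20.

20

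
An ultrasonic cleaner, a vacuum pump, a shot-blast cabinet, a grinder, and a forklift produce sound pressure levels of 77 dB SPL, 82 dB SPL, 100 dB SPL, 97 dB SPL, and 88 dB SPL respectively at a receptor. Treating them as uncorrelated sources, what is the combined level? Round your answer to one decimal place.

102.0 dB SPL

For uncorrelated sources the intensities add, so convert each level to linear form, sum, and take 10·log₁₀ of the total.
Σ 10^(L/10) = 10^(77/10) + 10^(82/10) + 10^(100/10) + 10^(97/10) + 10^(88/10) = 1.585e+10.
L_total = 10·log₁₀(1.585e+10) = 102.00 dB SPL.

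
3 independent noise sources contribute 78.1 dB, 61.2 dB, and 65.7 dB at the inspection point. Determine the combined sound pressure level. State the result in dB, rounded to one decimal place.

For uncorrelated sources the intensities add, so convert each level to linear form, sum, and take 10·log₁₀ of the total.
Σ 10^(L/10) = 10^(78.1/10) + 10^(61.2/10) + 10^(65.7/10) = 6.960e+07.
L_total = 10·log₁₀(6.960e+07) = 78.43 dB.

78.4 dB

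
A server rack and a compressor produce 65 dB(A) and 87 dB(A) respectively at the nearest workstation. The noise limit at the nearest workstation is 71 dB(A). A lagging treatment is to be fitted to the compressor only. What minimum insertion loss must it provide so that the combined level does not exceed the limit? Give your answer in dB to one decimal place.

Everything except the compressor sums to 10^(65/10) = 3.162e+06 in linear terms, 65.00 dB(A).
To meet 71 dB(A) overall, the treated compressor may contribute at most 10^(71/10) − 3.162e+06 = 9.427e+06, i.e. 69.74 dB(A).
Required insertion loss = 87 − 69.74 = 17.26 dB.

17.3 dB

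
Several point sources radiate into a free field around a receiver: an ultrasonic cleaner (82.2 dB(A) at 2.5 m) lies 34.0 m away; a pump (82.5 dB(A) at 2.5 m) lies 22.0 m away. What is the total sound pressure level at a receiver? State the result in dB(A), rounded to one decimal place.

65.0 dB(A)

First find each source's level at the receiver (point-source: −20·log₁₀(r/r_ref)), then combine on an intensity basis.
ultrasonic cleaner: 82.2 − 20·log₁₀(34.0/2.5) = 82.2 − 22.67 = 59.53 dB(A).
pump: 82.5 − 20·log₁₀(22.0/2.5) = 82.5 − 18.89 = 63.61 dB(A).
Σ 10^(L/10) = 3.194e+06 → L_total = 10·log₁₀(3.194e+06) = 65.04 dB(A).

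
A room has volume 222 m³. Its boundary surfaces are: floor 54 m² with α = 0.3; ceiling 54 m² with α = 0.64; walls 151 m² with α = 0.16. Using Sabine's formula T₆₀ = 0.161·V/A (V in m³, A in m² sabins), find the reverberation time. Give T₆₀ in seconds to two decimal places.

0.48 s

A = Σ Sᵢαᵢ = 54·0.3 + 54·0.64 + 151·0.16 = 74.92 m².
T₆₀ = 0.161 × 222 / 74.92 = 0.477 s.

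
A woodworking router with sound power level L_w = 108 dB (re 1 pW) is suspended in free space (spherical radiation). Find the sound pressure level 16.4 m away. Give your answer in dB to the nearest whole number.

73 dB

Free-field spherical radiation: L_p = L_w − 10·log₁₀(4π·r²), r = 16.4 m.
4π·r² = 3380 m², 10·log₁₀ of that is 35.289 dB.
L_p = 108 − 35.289 = 72.71 dB.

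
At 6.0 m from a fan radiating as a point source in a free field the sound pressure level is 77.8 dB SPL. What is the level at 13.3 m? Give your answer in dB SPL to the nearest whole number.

71 dB SPL

Spherical spreading from a point source gives a 20·log₁₀(r₂/r₁) drop.
L₂ = 77.8 − 20·log₁₀(13.3/6.0) = 77.8 − 6.914 = 70.89 dB SPL.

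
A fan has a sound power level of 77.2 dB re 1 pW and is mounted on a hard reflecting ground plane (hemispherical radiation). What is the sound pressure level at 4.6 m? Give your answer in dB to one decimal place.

56.0 dB

Free-field hemispherical radiation: L_p = L_w − 10·log₁₀(2π·r²), r = 4.6 m.
2π·r² = 133 m², 10·log₁₀ of that is 21.237 dB.
L_p = 77.2 − 21.237 = 55.96 dB.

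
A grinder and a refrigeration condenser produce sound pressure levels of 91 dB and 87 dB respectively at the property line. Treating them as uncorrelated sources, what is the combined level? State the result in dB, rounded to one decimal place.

92.5 dB

For uncorrelated sources the intensities add, so convert each level to linear form, sum, and take 10·log₁₀ of the total.
Σ 10^(L/10) = 10^(91/10) + 10^(87/10) = 1.760e+09.
L_total = 10·log₁₀(1.760e+09) = 92.46 dB.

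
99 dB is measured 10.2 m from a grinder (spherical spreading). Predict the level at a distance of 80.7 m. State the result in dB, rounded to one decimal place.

81.0 dB

For a point source, L₂ = L₁ − 20·log₁₀(r₂/r₁).
L₂ = 99 − 20·log₁₀(80.7/10.2) = 99 − 17.965 = 81.03 dB.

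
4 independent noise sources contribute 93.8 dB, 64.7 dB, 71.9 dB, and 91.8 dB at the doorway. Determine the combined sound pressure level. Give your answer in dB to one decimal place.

95.9 dB

Incoherent sources combine by intensity addition: L_total = 10·log₁₀(Σ 10^(L_i/10)).
Σ 10^(L/10) = 10^(93.8/10) + 10^(64.7/10) + 10^(71.9/10) + 10^(91.8/10) = 3.931e+09.
L_total = 10·log₁₀(3.931e+09) = 95.94 dB.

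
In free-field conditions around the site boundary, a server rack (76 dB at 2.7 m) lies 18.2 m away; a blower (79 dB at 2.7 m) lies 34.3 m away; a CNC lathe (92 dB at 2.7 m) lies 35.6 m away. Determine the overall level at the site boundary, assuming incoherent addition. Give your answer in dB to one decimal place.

70.2 dB

Propagate each source to the receiver with L = L_ref − 20·log₁₀(r/r_ref), then add intensities.
server rack: 76 − 20·log₁₀(18.2/2.7) = 76 − 16.57 = 59.43 dB.
blower: 79 − 20·log₁₀(34.3/2.7) = 79 − 22.08 = 56.92 dB.
CNC lathe: 92 − 20·log₁₀(35.6/2.7) = 92 − 22.40 = 69.60 dB.
Σ 10^(L/10) = 1.048e+07 → L_total = 10·log₁₀(1.048e+07) = 70.21 dB.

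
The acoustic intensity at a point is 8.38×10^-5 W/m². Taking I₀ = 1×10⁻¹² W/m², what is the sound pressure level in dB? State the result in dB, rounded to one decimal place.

L = 10·log₁₀(I/I₀) = 10·log₁₀(8.38×10^-5/10⁻¹²) = 10·log₁₀(8.38×10^7).
L = 10·(0.9232 + 7) = 79.23 dB.

79.2 dB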